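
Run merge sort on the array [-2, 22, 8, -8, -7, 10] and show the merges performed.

Divide and conquer:
  Merge [22] + [8] -> [8, 22]
  Merge [-2] + [8, 22] -> [-2, 8, 22]
  Merge [-7] + [10] -> [-7, 10]
  Merge [-8] + [-7, 10] -> [-8, -7, 10]
  Merge [-2, 8, 22] + [-8, -7, 10] -> [-8, -7, -2, 8, 10, 22]


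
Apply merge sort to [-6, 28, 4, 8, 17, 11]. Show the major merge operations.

Divide and conquer:
  Merge [28] + [4] -> [4, 28]
  Merge [-6] + [4, 28] -> [-6, 4, 28]
  Merge [17] + [11] -> [11, 17]
  Merge [8] + [11, 17] -> [8, 11, 17]
  Merge [-6, 4, 28] + [8, 11, 17] -> [-6, 4, 8, 11, 17, 28]


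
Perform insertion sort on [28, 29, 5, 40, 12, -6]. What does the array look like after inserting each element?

First element 28 is already 'sorted'
Insert 29: shifted 0 elements -> [28, 29, 5, 40, 12, -6]
Insert 5: shifted 2 elements -> [5, 28, 29, 40, 12, -6]
Insert 40: shifted 0 elements -> [5, 28, 29, 40, 12, -6]
Insert 12: shifted 3 elements -> [5, 12, 28, 29, 40, -6]
Insert -6: shifted 5 elements -> [-6, 5, 12, 28, 29, 40]


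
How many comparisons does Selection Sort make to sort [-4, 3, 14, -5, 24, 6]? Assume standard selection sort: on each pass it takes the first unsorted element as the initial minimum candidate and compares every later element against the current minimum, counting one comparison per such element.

Pass 1: scan indices 1..5 for the minimum = 5 comparison(s); min is -5, place at index 0 -> [-5, 3, 14, -4, 24, 6]
Pass 2: scan indices 2..5 for the minimum = 4 comparison(s); min is -4, place at index 1 -> [-5, -4, 14, 3, 24, 6]
Pass 3: scan indices 3..5 for the minimum = 3 comparison(s); min is 3, place at index 2 -> [-5, -4, 3, 14, 24, 6]
Pass 4: scan indices 4..5 for the minimum = 2 comparison(s); min is 6, place at index 3 -> [-5, -4, 3, 6, 24, 14]
Pass 5: scan indices 5..5 for the minimum = 1 comparison(s); min is 14, place at index 4 -> [-5, -4, 3, 6, 14, 24]
Selection sort always scans the whole unsorted suffix, so the count is (n-1) + (n-2) + ... + 1 = n(n-1)/2 = 6*5/2 = 15 regardless of the input order.
Total comparisons: 5 + 4 + 3 + 2 + 1 = 15


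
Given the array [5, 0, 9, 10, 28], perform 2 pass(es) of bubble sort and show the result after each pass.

After pass 1: [0, 5, 9, 10, 28] (1 swaps)
After pass 2: [0, 5, 9, 10, 28] (0 swaps)
Total swaps: 1


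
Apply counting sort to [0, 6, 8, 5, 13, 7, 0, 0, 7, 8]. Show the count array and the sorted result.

Count array: [3, 0, 0, 0, 0, 1, 1, 2, 2, 0, 0, 0, 0, 1]
(count[i] = number of elements equal to i)
Cumulative count: [3, 3, 3, 3, 3, 4, 5, 7, 9, 9, 9, 9, 9, 10]
Sorted: [0, 0, 0, 5, 6, 7, 7, 8, 8, 13]


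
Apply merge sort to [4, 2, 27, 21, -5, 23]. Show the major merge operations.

Divide and conquer:
  Merge [2] + [27] -> [2, 27]
  Merge [4] + [2, 27] -> [2, 4, 27]
  Merge [-5] + [23] -> [-5, 23]
  Merge [21] + [-5, 23] -> [-5, 21, 23]
  Merge [2, 4, 27] + [-5, 21, 23] -> [-5, 2, 4, 21, 23, 27]


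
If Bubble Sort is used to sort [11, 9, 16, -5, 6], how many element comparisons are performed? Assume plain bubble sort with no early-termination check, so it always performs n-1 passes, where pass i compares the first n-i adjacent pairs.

Pass 1: compare adjacent pairs (0,1)..(3,4) = 4 comparison(s), 3 swap(s) -> [9, 11, -5, 6, 16]
Pass 2: compare adjacent pairs (0,1)..(2,3) = 3 comparison(s), 2 swap(s) -> [9, -5, 6, 11, 16]
Pass 3: compare adjacent pairs (0,1)..(1,2) = 2 comparison(s), 2 swap(s) -> [-5, 6, 9, 11, 16]
Pass 4: compare adjacent pairs (0,1)..(0,1) = 1 comparison(s), 0 swap(s) -> [-5, 6, 9, 11, 16]
Total comparisons: 4 + 3 + 2 + 1 = 10


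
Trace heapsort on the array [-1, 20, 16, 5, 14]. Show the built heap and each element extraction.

Build heap: [20, 14, 16, 5, -1]
Extract 20: [16, 14, -1, 5, 20]
Extract 16: [14, 5, -1, 16, 20]
Extract 14: [5, -1, 14, 16, 20]
Extract 5: [-1, 5, 14, 16, 20]


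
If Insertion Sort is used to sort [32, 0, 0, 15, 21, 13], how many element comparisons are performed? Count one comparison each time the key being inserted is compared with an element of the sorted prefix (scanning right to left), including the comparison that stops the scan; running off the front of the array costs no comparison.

Insert 0: 32 > 0 (shift), reached front = 1 comparison(s) -> [0, 32, 0, 15, 21, 13]
Insert 0: 32 > 0 (shift), 0 <= 0 (stop) = 2 comparison(s) -> [0, 0, 32, 15, 21, 13]
Insert 15: 32 > 15 (shift), 0 <= 15 (stop) = 2 comparison(s) -> [0, 0, 15, 32, 21, 13]
Insert 21: 32 > 21 (shift), 15 <= 21 (stop) = 2 comparison(s) -> [0, 0, 15, 21, 32, 13]
Insert 13: 32 > 13 (shift), 21 > 13 (shift), 15 > 13 (shift), 0 <= 13 (stop) = 4 comparison(s) -> [0, 0, 13, 15, 21, 32]
Total comparisons: 1 + 2 + 2 + 2 + 4 = 11


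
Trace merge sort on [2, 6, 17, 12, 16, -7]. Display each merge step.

Divide and conquer:
  Merge [6] + [17] -> [6, 17]
  Merge [2] + [6, 17] -> [2, 6, 17]
  Merge [16] + [-7] -> [-7, 16]
  Merge [12] + [-7, 16] -> [-7, 12, 16]
  Merge [2, 6, 17] + [-7, 12, 16] -> [-7, 2, 6, 12, 16, 17]


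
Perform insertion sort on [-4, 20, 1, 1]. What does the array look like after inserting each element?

First element -4 is already 'sorted'
Insert 20: shifted 0 elements -> [-4, 20, 1, 1]
Insert 1: shifted 1 elements -> [-4, 1, 20, 1]
Insert 1: shifted 1 elements -> [-4, 1, 1, 20]


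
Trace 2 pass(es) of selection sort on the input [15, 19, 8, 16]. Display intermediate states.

Pass 1: Select minimum 8 at index 2, swap -> [8, 19, 15, 16]
Pass 2: Select minimum 15 at index 2, swap -> [8, 15, 19, 16]


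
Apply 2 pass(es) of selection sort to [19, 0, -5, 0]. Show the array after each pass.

Pass 1: Select minimum -5 at index 2, swap -> [-5, 0, 19, 0]
Pass 2: Select minimum 0 at index 1, swap -> [-5, 0, 19, 0]


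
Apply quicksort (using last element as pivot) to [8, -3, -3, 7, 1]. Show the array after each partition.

Partition 1: pivot=1 at index 2 -> [-3, -3, 1, 7, 8]
Partition 2: pivot=-3 at index 1 -> [-3, -3, 1, 7, 8]
Partition 3: pivot=8 at index 4 -> [-3, -3, 1, 7, 8]


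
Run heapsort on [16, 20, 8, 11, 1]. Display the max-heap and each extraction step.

Build heap: [20, 16, 8, 11, 1]
Extract 20: [16, 11, 8, 1, 20]
Extract 16: [11, 1, 8, 16, 20]
Extract 11: [8, 1, 11, 16, 20]
Extract 8: [1, 8, 11, 16, 20]


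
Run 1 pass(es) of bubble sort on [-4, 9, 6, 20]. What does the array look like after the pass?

After pass 1: [-4, 6, 9, 20] (1 swaps)
Total swaps: 1


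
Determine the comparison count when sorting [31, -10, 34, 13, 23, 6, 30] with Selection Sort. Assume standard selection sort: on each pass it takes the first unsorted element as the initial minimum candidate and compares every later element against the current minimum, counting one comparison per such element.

Pass 1: scan indices 1..6 for the minimum = 6 comparison(s); min is -10, place at index 0 -> [-10, 31, 34, 13, 23, 6, 30]
Pass 2: scan indices 2..6 for the minimum = 5 comparison(s); min is 6, place at index 1 -> [-10, 6, 34, 13, 23, 31, 30]
Pass 3: scan indices 3..6 for the minimum = 4 comparison(s); min is 13, place at index 2 -> [-10, 6, 13, 34, 23, 31, 30]
Pass 4: scan indices 4..6 for the minimum = 3 comparison(s); min is 23, place at index 3 -> [-10, 6, 13, 23, 34, 31, 30]
Pass 5: scan indices 5..6 for the minimum = 2 comparison(s); min is 30, place at index 4 -> [-10, 6, 13, 23, 30, 31, 34]
Pass 6: scan indices 6..6 for the minimum = 1 comparison(s); min is 31, place at index 5 -> [-10, 6, 13, 23, 30, 31, 34]
Selection sort always scans the whole unsorted suffix, so the count is (n-1) + (n-2) + ... + 1 = n(n-1)/2 = 7*6/2 = 21 regardless of the input order.
Total comparisons: 6 + 5 + 4 + 3 + 2 + 1 = 21


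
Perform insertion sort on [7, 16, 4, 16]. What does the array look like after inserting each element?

First element 7 is already 'sorted'
Insert 16: shifted 0 elements -> [7, 16, 4, 16]
Insert 4: shifted 2 elements -> [4, 7, 16, 16]
Insert 16: shifted 0 elements -> [4, 7, 16, 16]


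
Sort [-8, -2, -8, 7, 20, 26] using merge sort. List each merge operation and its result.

Divide and conquer:
  Merge [-2] + [-8] -> [-8, -2]
  Merge [-8] + [-8, -2] -> [-8, -8, -2]
  Merge [20] + [26] -> [20, 26]
  Merge [7] + [20, 26] -> [7, 20, 26]
  Merge [-8, -8, -2] + [7, 20, 26] -> [-8, -8, -2, 7, 20, 26]


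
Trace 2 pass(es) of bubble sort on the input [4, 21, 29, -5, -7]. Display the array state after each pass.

After pass 1: [4, 21, -5, -7, 29] (2 swaps)
After pass 2: [4, -5, -7, 21, 29] (2 swaps)
Total swaps: 4


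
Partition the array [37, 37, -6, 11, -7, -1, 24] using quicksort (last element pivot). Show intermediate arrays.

Partition 1: pivot=24 at index 4 -> [-6, 11, -7, -1, 24, 37, 37]
Partition 2: pivot=-1 at index 2 -> [-6, -7, -1, 11, 24, 37, 37]
Partition 3: pivot=-7 at index 0 -> [-7, -6, -1, 11, 24, 37, 37]
Partition 4: pivot=37 at index 6 -> [-7, -6, -1, 11, 24, 37, 37]


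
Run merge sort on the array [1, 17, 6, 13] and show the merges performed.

Divide and conquer:
  Merge [1] + [17] -> [1, 17]
  Merge [6] + [13] -> [6, 13]
  Merge [1, 17] + [6, 13] -> [1, 6, 13, 17]


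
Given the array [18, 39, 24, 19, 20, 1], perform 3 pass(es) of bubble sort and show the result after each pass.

After pass 1: [18, 24, 19, 20, 1, 39] (4 swaps)
After pass 2: [18, 19, 20, 1, 24, 39] (3 swaps)
After pass 3: [18, 19, 1, 20, 24, 39] (1 swaps)
Total swaps: 8


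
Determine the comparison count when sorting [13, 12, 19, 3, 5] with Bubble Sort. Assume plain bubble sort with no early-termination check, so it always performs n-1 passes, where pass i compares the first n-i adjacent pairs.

Pass 1: compare adjacent pairs (0,1)..(3,4) = 4 comparison(s), 3 swap(s) -> [12, 13, 3, 5, 19]
Pass 2: compare adjacent pairs (0,1)..(2,3) = 3 comparison(s), 2 swap(s) -> [12, 3, 5, 13, 19]
Pass 3: compare adjacent pairs (0,1)..(1,2) = 2 comparison(s), 2 swap(s) -> [3, 5, 12, 13, 19]
Pass 4: compare adjacent pairs (0,1)..(0,1) = 1 comparison(s), 0 swap(s) -> [3, 5, 12, 13, 19]
Total comparisons: 4 + 3 + 2 + 1 = 10


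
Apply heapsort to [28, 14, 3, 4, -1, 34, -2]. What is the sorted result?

Build heap: [34, 14, 28, 4, -1, 3, -2]
Extract 34: [28, 14, 3, 4, -1, -2, 34]
Extract 28: [14, 4, 3, -2, -1, 28, 34]
Extract 14: [4, -1, 3, -2, 14, 28, 34]
Extract 4: [3, -1, -2, 4, 14, 28, 34]
Extract 3: [-1, -2, 3, 4, 14, 28, 34]
Extract -1: [-2, -1, 3, 4, 14, 28, 34]


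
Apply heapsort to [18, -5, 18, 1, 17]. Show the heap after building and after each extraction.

Build heap: [18, 17, 18, 1, -5]
Extract 18: [18, 17, -5, 1, 18]
Extract 18: [17, 1, -5, 18, 18]
Extract 17: [1, -5, 17, 18, 18]
Extract 1: [-5, 1, 17, 18, 18]


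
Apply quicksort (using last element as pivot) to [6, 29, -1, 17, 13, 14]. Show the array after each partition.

Partition 1: pivot=14 at index 3 -> [6, -1, 13, 14, 29, 17]
Partition 2: pivot=13 at index 2 -> [6, -1, 13, 14, 29, 17]
Partition 3: pivot=-1 at index 0 -> [-1, 6, 13, 14, 29, 17]
Partition 4: pivot=17 at index 4 -> [-1, 6, 13, 14, 17, 29]


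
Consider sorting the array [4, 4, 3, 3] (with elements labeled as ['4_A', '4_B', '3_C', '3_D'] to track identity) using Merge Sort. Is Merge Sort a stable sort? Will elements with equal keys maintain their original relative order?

Trace Merge Sort on the labeled array (the key is the number; the letter only tracks identity):
  Merge [4_A] + [4_B] -> [4_A, 4_B]
  Merge [3_C] + [3_D] -> [3_C, 3_D]
  Merge [4_A, 4_B] + [3_C, 3_D] -> [3_C, 3_D, 4_A, 4_B]
Final order: [3_C, 3_D, 4_A, 4_B]
Equal keys:
  value 3: originally 3_C, 3_D; after sorting 3_C, 3_D -> order preserved
  value 4: originally 4_A, 4_B; after sorting 4_A, 4_B -> order preserved
All equal keys kept their original relative order. Merge Sort is stable: when the heads of the two halves are equal the merge takes from the left half first.
Answer: Stable


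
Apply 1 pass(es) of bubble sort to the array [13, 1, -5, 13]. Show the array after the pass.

After pass 1: [1, -5, 13, 13] (2 swaps)
Total swaps: 2


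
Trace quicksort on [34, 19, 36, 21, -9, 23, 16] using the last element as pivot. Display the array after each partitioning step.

Partition 1: pivot=16 at index 1 -> [-9, 16, 36, 21, 34, 23, 19]
Partition 2: pivot=19 at index 2 -> [-9, 16, 19, 21, 34, 23, 36]
Partition 3: pivot=36 at index 6 -> [-9, 16, 19, 21, 34, 23, 36]
Partition 4: pivot=23 at index 4 -> [-9, 16, 19, 21, 23, 34, 36]


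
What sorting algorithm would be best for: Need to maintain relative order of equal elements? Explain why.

Best choice: Merge sort or Insertion sort
Reason: Both are stable; quicksort and heapsort are not stable


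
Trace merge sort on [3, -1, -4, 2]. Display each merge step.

Divide and conquer:
  Merge [3] + [-1] -> [-1, 3]
  Merge [-4] + [2] -> [-4, 2]
  Merge [-1, 3] + [-4, 2] -> [-4, -1, 2, 3]


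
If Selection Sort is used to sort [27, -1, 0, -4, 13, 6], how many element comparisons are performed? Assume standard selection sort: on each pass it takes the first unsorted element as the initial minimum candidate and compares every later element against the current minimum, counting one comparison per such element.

Pass 1: scan indices 1..5 for the minimum = 5 comparison(s); min is -4, place at index 0 -> [-4, -1, 0, 27, 13, 6]
Pass 2: scan indices 2..5 for the minimum = 4 comparison(s); min is -1, place at index 1 -> [-4, -1, 0, 27, 13, 6]
Pass 3: scan indices 3..5 for the minimum = 3 comparison(s); min is 0, place at index 2 -> [-4, -1, 0, 27, 13, 6]
Pass 4: scan indices 4..5 for the minimum = 2 comparison(s); min is 6, place at index 3 -> [-4, -1, 0, 6, 13, 27]
Pass 5: scan indices 5..5 for the minimum = 1 comparison(s); min is 13, place at index 4 -> [-4, -1, 0, 6, 13, 27]
Selection sort always scans the whole unsorted suffix, so the count is (n-1) + (n-2) + ... + 1 = n(n-1)/2 = 6*5/2 = 15 regardless of the input order.
Total comparisons: 5 + 4 + 3 + 2 + 1 = 15


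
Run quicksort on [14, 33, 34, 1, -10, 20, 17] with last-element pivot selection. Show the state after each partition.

Partition 1: pivot=17 at index 3 -> [14, 1, -10, 17, 34, 20, 33]
Partition 2: pivot=-10 at index 0 -> [-10, 1, 14, 17, 34, 20, 33]
Partition 3: pivot=14 at index 2 -> [-10, 1, 14, 17, 34, 20, 33]
Partition 4: pivot=33 at index 5 -> [-10, 1, 14, 17, 20, 33, 34]


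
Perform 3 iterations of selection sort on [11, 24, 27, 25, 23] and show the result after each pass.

Pass 1: Select minimum 11 at index 0, swap -> [11, 24, 27, 25, 23]
Pass 2: Select minimum 23 at index 4, swap -> [11, 23, 27, 25, 24]
Pass 3: Select minimum 24 at index 4, swap -> [11, 23, 24, 25, 27]


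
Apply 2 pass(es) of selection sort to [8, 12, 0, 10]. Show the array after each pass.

Pass 1: Select minimum 0 at index 2, swap -> [0, 12, 8, 10]
Pass 2: Select minimum 8 at index 2, swap -> [0, 8, 12, 10]


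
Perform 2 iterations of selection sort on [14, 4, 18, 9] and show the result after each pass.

Pass 1: Select minimum 4 at index 1, swap -> [4, 14, 18, 9]
Pass 2: Select minimum 9 at index 3, swap -> [4, 9, 18, 14]


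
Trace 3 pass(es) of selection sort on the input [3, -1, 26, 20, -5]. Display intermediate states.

Pass 1: Select minimum -5 at index 4, swap -> [-5, -1, 26, 20, 3]
Pass 2: Select minimum -1 at index 1, swap -> [-5, -1, 26, 20, 3]
Pass 3: Select minimum 3 at index 4, swap -> [-5, -1, 3, 20, 26]


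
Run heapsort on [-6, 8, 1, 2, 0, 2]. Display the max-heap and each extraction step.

Build heap: [8, 2, 2, -6, 0, 1]
Extract 8: [2, 1, 2, -6, 0, 8]
Extract 2: [2, 1, 0, -6, 2, 8]
Extract 2: [1, -6, 0, 2, 2, 8]
Extract 1: [0, -6, 1, 2, 2, 8]
Extract 0: [-6, 0, 1, 2, 2, 8]


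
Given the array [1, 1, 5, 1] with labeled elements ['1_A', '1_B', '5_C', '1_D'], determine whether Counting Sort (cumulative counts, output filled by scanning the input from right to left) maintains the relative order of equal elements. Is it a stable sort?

Trace Counting Sort on the labeled array (the key is the number; the letter only tracks identity):
  Counts for values 0..5: [0, 3, 0, 0, 0, 1]
  Cumulative counts: [0, 3, 3, 3, 3, 4]
  Scan right to left: place 1_D at output index 2
  Scan right to left: place 5_C at output index 3
  Scan right to left: place 1_B at output index 1
  Scan right to left: place 1_A at output index 0
  Output: [1_A, 1_B, 1_D, 5_C]
Equal keys:
  value 1: originally 1_A, 1_B, 1_D; after sorting 1_A, 1_B, 1_D -> order preserved
All equal keys kept their original relative order. Counting Sort is stable: scanning the input right to left with decreasing cumulative counts places later duplicates at later output positions.
Answer: Stable


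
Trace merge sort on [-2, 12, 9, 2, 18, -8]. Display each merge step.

Divide and conquer:
  Merge [12] + [9] -> [9, 12]
  Merge [-2] + [9, 12] -> [-2, 9, 12]
  Merge [18] + [-8] -> [-8, 18]
  Merge [2] + [-8, 18] -> [-8, 2, 18]
  Merge [-2, 9, 12] + [-8, 2, 18] -> [-8, -2, 2, 9, 12, 18]


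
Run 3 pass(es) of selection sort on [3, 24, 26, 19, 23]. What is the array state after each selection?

Pass 1: Select minimum 3 at index 0, swap -> [3, 24, 26, 19, 23]
Pass 2: Select minimum 19 at index 3, swap -> [3, 19, 26, 24, 23]
Pass 3: Select minimum 23 at index 4, swap -> [3, 19, 23, 24, 26]


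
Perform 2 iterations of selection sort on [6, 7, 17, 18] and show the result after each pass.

Pass 1: Select minimum 6 at index 0, swap -> [6, 7, 17, 18]
Pass 2: Select minimum 7 at index 1, swap -> [6, 7, 17, 18]


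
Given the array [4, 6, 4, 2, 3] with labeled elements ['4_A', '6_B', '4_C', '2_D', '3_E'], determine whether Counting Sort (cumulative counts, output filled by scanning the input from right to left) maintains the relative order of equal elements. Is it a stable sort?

Trace Counting Sort on the labeled array (the key is the number; the letter only tracks identity):
  Counts for values 0..6: [0, 0, 1, 1, 2, 0, 1]
  Cumulative counts: [0, 0, 1, 2, 4, 4, 5]
  Scan right to left: place 3_E at output index 1
  Scan right to left: place 2_D at output index 0
  Scan right to left: place 4_C at output index 3
  Scan right to left: place 6_B at output index 4
  Scan right to left: place 4_A at output index 2
  Output: [2_D, 3_E, 4_A, 4_C, 6_B]
Equal keys:
  value 4: originally 4_A, 4_C; after sorting 4_A, 4_C -> order preserved
All equal keys kept their original relative order. Counting Sort is stable: scanning the input right to left with decreasing cumulative counts places later duplicates at later output positions.
Answer: Stable


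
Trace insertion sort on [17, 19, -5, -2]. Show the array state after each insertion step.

First element 17 is already 'sorted'
Insert 19: shifted 0 elements -> [17, 19, -5, -2]
Insert -5: shifted 2 elements -> [-5, 17, 19, -2]
Insert -2: shifted 2 elements -> [-5, -2, 17, 19]


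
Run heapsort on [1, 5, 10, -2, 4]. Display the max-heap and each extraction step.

Build heap: [10, 5, 1, -2, 4]
Extract 10: [5, 4, 1, -2, 10]
Extract 5: [4, -2, 1, 5, 10]
Extract 4: [1, -2, 4, 5, 10]
Extract 1: [-2, 1, 4, 5, 10]


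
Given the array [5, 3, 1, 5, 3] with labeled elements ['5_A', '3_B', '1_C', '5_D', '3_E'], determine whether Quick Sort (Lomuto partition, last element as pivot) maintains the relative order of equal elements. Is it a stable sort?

Trace Quick Sort on the labeled array (the key is the number; the letter only tracks identity):
  Partition indices 0..4 around pivot 3_E -> [3_B, 1_C, 3_E, 5_D, 5_A]
  Partition indices 0..1 around pivot 1_C -> [1_C, 3_B, 3_E, 5_D, 5_A]
  Partition indices 3..4 around pivot 5_A -> [1_C, 3_B, 3_E, 5_D, 5_A]
Final order: [1_C, 3_B, 3_E, 5_D, 5_A]
Equal keys:
  value 3: originally 3_B, 3_E; after sorting 3_B, 3_E -> order preserved
  value 5: originally 5_A, 5_D; after sorting 5_D, 5_A -> order changed
Equal keys were reordered, so Quick Sort is not stable: partition swaps elements across long distances and can reorder equal keys. (One such input is enough; an unstable sort may happen to preserve order on other inputs, but it gives no guarantee.)
Answer: Not stable


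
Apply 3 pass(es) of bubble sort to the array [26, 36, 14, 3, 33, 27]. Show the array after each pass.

After pass 1: [26, 14, 3, 33, 27, 36] (4 swaps)
After pass 2: [14, 3, 26, 27, 33, 36] (3 swaps)
After pass 3: [3, 14, 26, 27, 33, 36] (1 swaps)
Total swaps: 8


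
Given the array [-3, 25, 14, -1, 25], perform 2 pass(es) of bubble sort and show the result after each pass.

After pass 1: [-3, 14, -1, 25, 25] (2 swaps)
After pass 2: [-3, -1, 14, 25, 25] (1 swaps)
Total swaps: 3


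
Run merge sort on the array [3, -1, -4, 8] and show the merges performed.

Divide and conquer:
  Merge [3] + [-1] -> [-1, 3]
  Merge [-4] + [8] -> [-4, 8]
  Merge [-1, 3] + [-4, 8] -> [-4, -1, 3, 8]


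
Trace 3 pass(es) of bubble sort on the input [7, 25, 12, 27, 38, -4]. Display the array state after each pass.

After pass 1: [7, 12, 25, 27, -4, 38] (2 swaps)
After pass 2: [7, 12, 25, -4, 27, 38] (1 swaps)
After pass 3: [7, 12, -4, 25, 27, 38] (1 swaps)
Total swaps: 4


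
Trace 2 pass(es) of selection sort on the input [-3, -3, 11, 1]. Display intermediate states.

Pass 1: Select minimum -3 at index 0, swap -> [-3, -3, 11, 1]
Pass 2: Select minimum -3 at index 1, swap -> [-3, -3, 11, 1]


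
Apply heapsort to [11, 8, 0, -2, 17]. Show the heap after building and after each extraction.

Build heap: [17, 11, 0, -2, 8]
Extract 17: [11, 8, 0, -2, 17]
Extract 11: [8, -2, 0, 11, 17]
Extract 8: [0, -2, 8, 11, 17]
Extract 0: [-2, 0, 8, 11, 17]


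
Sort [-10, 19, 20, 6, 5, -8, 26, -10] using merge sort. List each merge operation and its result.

Divide and conquer:
  Merge [-10] + [19] -> [-10, 19]
  Merge [20] + [6] -> [6, 20]
  Merge [-10, 19] + [6, 20] -> [-10, 6, 19, 20]
  Merge [5] + [-8] -> [-8, 5]
  Merge [26] + [-10] -> [-10, 26]
  Merge [-8, 5] + [-10, 26] -> [-10, -8, 5, 26]
  Merge [-10, 6, 19, 20] + [-10, -8, 5, 26] -> [-10, -10, -8, 5, 6, 19, 20, 26]


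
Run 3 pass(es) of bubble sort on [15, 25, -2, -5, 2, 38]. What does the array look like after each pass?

After pass 1: [15, -2, -5, 2, 25, 38] (3 swaps)
After pass 2: [-2, -5, 2, 15, 25, 38] (3 swaps)
After pass 3: [-5, -2, 2, 15, 25, 38] (1 swaps)
Total swaps: 7


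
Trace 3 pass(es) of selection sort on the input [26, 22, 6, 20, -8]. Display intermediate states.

Pass 1: Select minimum -8 at index 4, swap -> [-8, 22, 6, 20, 26]
Pass 2: Select minimum 6 at index 2, swap -> [-8, 6, 22, 20, 26]
Pass 3: Select minimum 20 at index 3, swap -> [-8, 6, 20, 22, 26]


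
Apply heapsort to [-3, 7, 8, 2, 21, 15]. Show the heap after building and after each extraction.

Build heap: [21, 7, 15, 2, -3, 8]
Extract 21: [15, 7, 8, 2, -3, 21]
Extract 15: [8, 7, -3, 2, 15, 21]
Extract 8: [7, 2, -3, 8, 15, 21]
Extract 7: [2, -3, 7, 8, 15, 21]
Extract 2: [-3, 2, 7, 8, 15, 21]


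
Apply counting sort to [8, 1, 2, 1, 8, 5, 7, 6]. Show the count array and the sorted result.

Count array: [0, 2, 1, 0, 0, 1, 1, 1, 2]
(count[i] = number of elements equal to i)
Cumulative count: [0, 2, 3, 3, 3, 4, 5, 6, 8]
Sorted: [1, 1, 2, 5, 6, 7, 8, 8]


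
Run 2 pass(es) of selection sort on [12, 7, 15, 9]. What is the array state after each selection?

Pass 1: Select minimum 7 at index 1, swap -> [7, 12, 15, 9]
Pass 2: Select minimum 9 at index 3, swap -> [7, 9, 15, 12]


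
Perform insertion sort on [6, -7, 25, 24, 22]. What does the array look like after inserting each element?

First element 6 is already 'sorted'
Insert -7: shifted 1 elements -> [-7, 6, 25, 24, 22]
Insert 25: shifted 0 elements -> [-7, 6, 25, 24, 22]
Insert 24: shifted 1 elements -> [-7, 6, 24, 25, 22]
Insert 22: shifted 2 elements -> [-7, 6, 22, 24, 25]


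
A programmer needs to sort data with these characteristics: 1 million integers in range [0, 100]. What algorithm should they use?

Best choice: Counting sort
Reason: O(n + k) where k=100 is small; linear time beats O(n log n)


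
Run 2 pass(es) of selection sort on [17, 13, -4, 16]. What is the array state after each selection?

Pass 1: Select minimum -4 at index 2, swap -> [-4, 13, 17, 16]
Pass 2: Select minimum 13 at index 1, swap -> [-4, 13, 17, 16]


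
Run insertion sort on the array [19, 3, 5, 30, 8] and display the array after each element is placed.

First element 19 is already 'sorted'
Insert 3: shifted 1 elements -> [3, 19, 5, 30, 8]
Insert 5: shifted 1 elements -> [3, 5, 19, 30, 8]
Insert 30: shifted 0 elements -> [3, 5, 19, 30, 8]
Insert 8: shifted 2 elements -> [3, 5, 8, 19, 30]


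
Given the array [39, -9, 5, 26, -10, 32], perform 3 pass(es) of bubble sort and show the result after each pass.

After pass 1: [-9, 5, 26, -10, 32, 39] (5 swaps)
After pass 2: [-9, 5, -10, 26, 32, 39] (1 swaps)
After pass 3: [-9, -10, 5, 26, 32, 39] (1 swaps)
Total swaps: 7


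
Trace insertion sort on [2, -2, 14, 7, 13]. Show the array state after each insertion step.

First element 2 is already 'sorted'
Insert -2: shifted 1 elements -> [-2, 2, 14, 7, 13]
Insert 14: shifted 0 elements -> [-2, 2, 14, 7, 13]
Insert 7: shifted 1 elements -> [-2, 2, 7, 14, 13]
Insert 13: shifted 1 elements -> [-2, 2, 7, 13, 14]


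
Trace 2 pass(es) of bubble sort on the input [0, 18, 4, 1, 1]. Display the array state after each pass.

After pass 1: [0, 4, 1, 1, 18] (3 swaps)
After pass 2: [0, 1, 1, 4, 18] (2 swaps)
Total swaps: 5


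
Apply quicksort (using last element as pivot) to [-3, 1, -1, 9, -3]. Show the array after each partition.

Partition 1: pivot=-3 at index 1 -> [-3, -3, -1, 9, 1]
Partition 2: pivot=1 at index 3 -> [-3, -3, -1, 1, 9]


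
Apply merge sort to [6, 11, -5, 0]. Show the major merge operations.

Divide and conquer:
  Merge [6] + [11] -> [6, 11]
  Merge [-5] + [0] -> [-5, 0]
  Merge [6, 11] + [-5, 0] -> [-5, 0, 6, 11]


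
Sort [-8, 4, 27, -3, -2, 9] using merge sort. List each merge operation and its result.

Divide and conquer:
  Merge [4] + [27] -> [4, 27]
  Merge [-8] + [4, 27] -> [-8, 4, 27]
  Merge [-2] + [9] -> [-2, 9]
  Merge [-3] + [-2, 9] -> [-3, -2, 9]
  Merge [-8, 4, 27] + [-3, -2, 9] -> [-8, -3, -2, 4, 9, 27]


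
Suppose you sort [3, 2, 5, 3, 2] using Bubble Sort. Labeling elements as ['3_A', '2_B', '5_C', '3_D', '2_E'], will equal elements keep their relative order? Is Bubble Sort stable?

Trace Bubble Sort on the labeled array (the key is the number; the letter only tracks identity):
  After pass 1: [2_B, 3_A, 3_D, 2_E, 5_C]
  After pass 2: [2_B, 3_A, 2_E, 3_D, 5_C]
  After pass 3: [2_B, 2_E, 3_A, 3_D, 5_C]
  After pass 4: [2_B, 2_E, 3_A, 3_D, 5_C] (no swaps, done)
Final order: [2_B, 2_E, 3_A, 3_D, 5_C]
Equal keys:
  value 2: originally 2_B, 2_E; after sorting 2_B, 2_E -> order preserved
  value 3: originally 3_A, 3_D; after sorting 3_A, 3_D -> order preserved
All equal keys kept their original relative order. Bubble Sort is stable: it only swaps adjacent elements when the left one is strictly greater, so equal keys never move past each other.
Answer: Stable


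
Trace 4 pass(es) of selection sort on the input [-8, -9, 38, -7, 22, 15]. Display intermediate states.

Pass 1: Select minimum -9 at index 1, swap -> [-9, -8, 38, -7, 22, 15]
Pass 2: Select minimum -8 at index 1, swap -> [-9, -8, 38, -7, 22, 15]
Pass 3: Select minimum -7 at index 3, swap -> [-9, -8, -7, 38, 22, 15]
Pass 4: Select minimum 15 at index 5, swap -> [-9, -8, -7, 15, 22, 38]


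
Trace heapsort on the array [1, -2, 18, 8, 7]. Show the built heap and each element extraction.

Build heap: [18, 8, 1, -2, 7]
Extract 18: [8, 7, 1, -2, 18]
Extract 8: [7, -2, 1, 8, 18]
Extract 7: [1, -2, 7, 8, 18]
Extract 1: [-2, 1, 7, 8, 18]


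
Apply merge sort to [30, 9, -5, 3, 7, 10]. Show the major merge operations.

Divide and conquer:
  Merge [9] + [-5] -> [-5, 9]
  Merge [30] + [-5, 9] -> [-5, 9, 30]
  Merge [7] + [10] -> [7, 10]
  Merge [3] + [7, 10] -> [3, 7, 10]
  Merge [-5, 9, 30] + [3, 7, 10] -> [-5, 3, 7, 9, 10, 30]


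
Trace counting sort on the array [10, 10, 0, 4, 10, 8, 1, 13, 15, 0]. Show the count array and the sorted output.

Count array: [2, 1, 0, 0, 1, 0, 0, 0, 1, 0, 3, 0, 0, 1, 0, 1]
(count[i] = number of elements equal to i)
Cumulative count: [2, 3, 3, 3, 4, 4, 4, 4, 5, 5, 8, 8, 8, 9, 9, 10]
Sorted: [0, 0, 1, 4, 8, 10, 10, 10, 13, 15]


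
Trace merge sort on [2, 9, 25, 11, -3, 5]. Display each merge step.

Divide and conquer:
  Merge [9] + [25] -> [9, 25]
  Merge [2] + [9, 25] -> [2, 9, 25]
  Merge [-3] + [5] -> [-3, 5]
  Merge [11] + [-3, 5] -> [-3, 5, 11]
  Merge [2, 9, 25] + [-3, 5, 11] -> [-3, 2, 5, 9, 11, 25]


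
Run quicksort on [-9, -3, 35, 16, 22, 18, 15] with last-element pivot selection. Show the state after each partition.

Partition 1: pivot=15 at index 2 -> [-9, -3, 15, 16, 22, 18, 35]
Partition 2: pivot=-3 at index 1 -> [-9, -3, 15, 16, 22, 18, 35]
Partition 3: pivot=35 at index 6 -> [-9, -3, 15, 16, 22, 18, 35]
Partition 4: pivot=18 at index 4 -> [-9, -3, 15, 16, 18, 22, 35]


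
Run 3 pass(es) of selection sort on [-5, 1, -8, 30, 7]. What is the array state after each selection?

Pass 1: Select minimum -8 at index 2, swap -> [-8, 1, -5, 30, 7]
Pass 2: Select minimum -5 at index 2, swap -> [-8, -5, 1, 30, 7]
Pass 3: Select minimum 1 at index 2, swap -> [-8, -5, 1, 30, 7]


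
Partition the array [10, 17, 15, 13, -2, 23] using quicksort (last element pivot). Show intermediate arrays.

Partition 1: pivot=23 at index 5 -> [10, 17, 15, 13, -2, 23]
Partition 2: pivot=-2 at index 0 -> [-2, 17, 15, 13, 10, 23]
Partition 3: pivot=10 at index 1 -> [-2, 10, 15, 13, 17, 23]
Partition 4: pivot=17 at index 4 -> [-2, 10, 15, 13, 17, 23]
Partition 5: pivot=13 at index 2 -> [-2, 10, 13, 15, 17, 23]


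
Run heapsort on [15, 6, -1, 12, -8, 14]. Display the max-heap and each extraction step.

Build heap: [15, 12, 14, 6, -8, -1]
Extract 15: [14, 12, -1, 6, -8, 15]
Extract 14: [12, 6, -1, -8, 14, 15]
Extract 12: [6, -8, -1, 12, 14, 15]
Extract 6: [-1, -8, 6, 12, 14, 15]
Extract -1: [-8, -1, 6, 12, 14, 15]


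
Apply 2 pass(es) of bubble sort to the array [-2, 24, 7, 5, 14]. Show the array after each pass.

After pass 1: [-2, 7, 5, 14, 24] (3 swaps)
After pass 2: [-2, 5, 7, 14, 24] (1 swaps)
Total swaps: 4


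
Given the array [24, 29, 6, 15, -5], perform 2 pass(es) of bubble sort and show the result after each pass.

After pass 1: [24, 6, 15, -5, 29] (3 swaps)
After pass 2: [6, 15, -5, 24, 29] (3 swaps)
Total swaps: 6


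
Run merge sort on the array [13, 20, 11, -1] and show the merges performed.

Divide and conquer:
  Merge [13] + [20] -> [13, 20]
  Merge [11] + [-1] -> [-1, 11]
  Merge [13, 20] + [-1, 11] -> [-1, 11, 13, 20]


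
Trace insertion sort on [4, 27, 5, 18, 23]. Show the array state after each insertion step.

First element 4 is already 'sorted'
Insert 27: shifted 0 elements -> [4, 27, 5, 18, 23]
Insert 5: shifted 1 elements -> [4, 5, 27, 18, 23]
Insert 18: shifted 1 elements -> [4, 5, 18, 27, 23]
Insert 23: shifted 1 elements -> [4, 5, 18, 23, 27]


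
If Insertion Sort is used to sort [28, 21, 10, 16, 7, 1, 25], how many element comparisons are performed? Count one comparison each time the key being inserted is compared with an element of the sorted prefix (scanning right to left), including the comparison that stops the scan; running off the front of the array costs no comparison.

Insert 21: 28 > 21 (shift), reached front = 1 comparison(s) -> [21, 28, 10, 16, 7, 1, 25]
Insert 10: 28 > 10 (shift), 21 > 10 (shift), reached front = 2 comparison(s) -> [10, 21, 28, 16, 7, 1, 25]
Insert 16: 28 > 16 (shift), 21 > 16 (shift), 10 <= 16 (stop) = 3 comparison(s) -> [10, 16, 21, 28, 7, 1, 25]
Insert 7: 28 > 7 (shift), 21 > 7 (shift), 16 > 7 (shift), 10 > 7 (shift), reached front = 4 comparison(s) -> [7, 10, 16, 21, 28, 1, 25]
Insert 1: 28 > 1 (shift), 21 > 1 (shift), 16 > 1 (shift), 10 > 1 (shift), 7 > 1 (shift), reached front = 5 comparison(s) -> [1, 7, 10, 16, 21, 28, 25]
Insert 25: 28 > 25 (shift), 21 <= 25 (stop) = 2 comparison(s) -> [1, 7, 10, 16, 21, 25, 28]
Total comparisons: 1 + 2 + 3 + 4 + 5 + 2 = 17


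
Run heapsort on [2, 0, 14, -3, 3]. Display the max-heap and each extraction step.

Build heap: [14, 3, 2, -3, 0]
Extract 14: [3, 0, 2, -3, 14]
Extract 3: [2, 0, -3, 3, 14]
Extract 2: [0, -3, 2, 3, 14]
Extract 0: [-3, 0, 2, 3, 14]


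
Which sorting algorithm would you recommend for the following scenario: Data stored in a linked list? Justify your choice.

Best choice: Merge sort
Reason: Merge sort doesn't require random access; can be done in O(1) extra space for linked lists


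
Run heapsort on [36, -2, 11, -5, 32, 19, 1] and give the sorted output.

Build heap: [36, 32, 19, -5, -2, 11, 1]
Extract 36: [32, 1, 19, -5, -2, 11, 36]
Extract 32: [19, 1, 11, -5, -2, 32, 36]
Extract 19: [11, 1, -2, -5, 19, 32, 36]
Extract 11: [1, -5, -2, 11, 19, 32, 36]
Extract 1: [-2, -5, 1, 11, 19, 32, 36]
Extract -2: [-5, -2, 1, 11, 19, 32, 36]


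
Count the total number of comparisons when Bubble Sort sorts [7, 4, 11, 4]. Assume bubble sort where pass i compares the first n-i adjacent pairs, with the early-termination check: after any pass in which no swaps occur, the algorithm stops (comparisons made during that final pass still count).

Pass 1: compare adjacent pairs (0,1)..(2,3) = 3 comparison(s), 2 swap(s) -> [4, 7, 4, 11]
Pass 2: compare adjacent pairs (0,1)..(1,2) = 2 comparison(s), 1 swap(s) -> [4, 4, 7, 11]
Pass 3: compare adjacent pairs (0,1)..(0,1) = 1 comparison(s), 0 swap(s) -> [4, 4, 7, 11]
No swaps in this pass, so bubble sort stops here.
Total comparisons: 3 + 2 + 1 = 6


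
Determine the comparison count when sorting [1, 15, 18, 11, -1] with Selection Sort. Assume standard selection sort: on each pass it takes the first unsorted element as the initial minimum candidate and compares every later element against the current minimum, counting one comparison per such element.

Pass 1: scan indices 1..4 for the minimum = 4 comparison(s); min is -1, place at index 0 -> [-1, 15, 18, 11, 1]
Pass 2: scan indices 2..4 for the minimum = 3 comparison(s); min is 1, place at index 1 -> [-1, 1, 18, 11, 15]
Pass 3: scan indices 3..4 for the minimum = 2 comparison(s); min is 11, place at index 2 -> [-1, 1, 11, 18, 15]
Pass 4: scan indices 4..4 for the minimum = 1 comparison(s); min is 15, place at index 3 -> [-1, 1, 11, 15, 18]
Selection sort always scans the whole unsorted suffix, so the count is (n-1) + (n-2) + ... + 1 = n(n-1)/2 = 5*4/2 = 10 regardless of the input order.
Total comparisons: 4 + 3 + 2 + 1 = 10


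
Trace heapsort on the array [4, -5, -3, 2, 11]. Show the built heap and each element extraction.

Build heap: [11, 4, -3, 2, -5]
Extract 11: [4, 2, -3, -5, 11]
Extract 4: [2, -5, -3, 4, 11]
Extract 2: [-3, -5, 2, 4, 11]
Extract -3: [-5, -3, 2, 4, 11]


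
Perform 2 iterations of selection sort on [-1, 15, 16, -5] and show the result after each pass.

Pass 1: Select minimum -5 at index 3, swap -> [-5, 15, 16, -1]
Pass 2: Select minimum -1 at index 3, swap -> [-5, -1, 16, 15]


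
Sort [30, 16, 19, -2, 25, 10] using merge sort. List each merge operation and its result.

Divide and conquer:
  Merge [16] + [19] -> [16, 19]
  Merge [30] + [16, 19] -> [16, 19, 30]
  Merge [25] + [10] -> [10, 25]
  Merge [-2] + [10, 25] -> [-2, 10, 25]
  Merge [16, 19, 30] + [-2, 10, 25] -> [-2, 10, 16, 19, 25, 30]


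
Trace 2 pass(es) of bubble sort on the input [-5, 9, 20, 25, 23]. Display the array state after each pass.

After pass 1: [-5, 9, 20, 23, 25] (1 swaps)
After pass 2: [-5, 9, 20, 23, 25] (0 swaps)
Total swaps: 1


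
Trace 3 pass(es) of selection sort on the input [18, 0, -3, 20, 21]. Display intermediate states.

Pass 1: Select minimum -3 at index 2, swap -> [-3, 0, 18, 20, 21]
Pass 2: Select minimum 0 at index 1, swap -> [-3, 0, 18, 20, 21]
Pass 3: Select minimum 18 at index 2, swap -> [-3, 0, 18, 20, 21]


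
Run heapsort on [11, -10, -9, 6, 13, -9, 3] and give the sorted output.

Build heap: [13, 11, 3, 6, -10, -9, -9]
Extract 13: [11, 6, 3, -9, -10, -9, 13]
Extract 11: [6, -9, 3, -9, -10, 11, 13]
Extract 6: [3, -9, -10, -9, 6, 11, 13]
Extract 3: [-9, -9, -10, 3, 6, 11, 13]
Extract -9: [-9, -10, -9, 3, 6, 11, 13]
Extract -9: [-10, -9, -9, 3, 6, 11, 13]


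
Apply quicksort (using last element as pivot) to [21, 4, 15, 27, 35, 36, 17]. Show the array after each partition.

Partition 1: pivot=17 at index 2 -> [4, 15, 17, 27, 35, 36, 21]
Partition 2: pivot=15 at index 1 -> [4, 15, 17, 27, 35, 36, 21]
Partition 3: pivot=21 at index 3 -> [4, 15, 17, 21, 35, 36, 27]
Partition 4: pivot=27 at index 4 -> [4, 15, 17, 21, 27, 36, 35]
Partition 5: pivot=35 at index 5 -> [4, 15, 17, 21, 27, 35, 36]


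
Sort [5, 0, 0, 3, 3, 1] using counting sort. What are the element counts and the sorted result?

Count array: [2, 1, 0, 2, 0, 1]
(count[i] = number of elements equal to i)
Cumulative count: [2, 3, 3, 5, 5, 6]
Sorted: [0, 0, 1, 3, 3, 5]


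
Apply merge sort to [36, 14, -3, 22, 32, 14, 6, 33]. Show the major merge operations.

Divide and conquer:
  Merge [36] + [14] -> [14, 36]
  Merge [-3] + [22] -> [-3, 22]
  Merge [14, 36] + [-3, 22] -> [-3, 14, 22, 36]
  Merge [32] + [14] -> [14, 32]
  Merge [6] + [33] -> [6, 33]
  Merge [14, 32] + [6, 33] -> [6, 14, 32, 33]
  Merge [-3, 14, 22, 36] + [6, 14, 32, 33] -> [-3, 6, 14, 14, 22, 32, 33, 36]


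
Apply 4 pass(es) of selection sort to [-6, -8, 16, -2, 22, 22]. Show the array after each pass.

Pass 1: Select minimum -8 at index 1, swap -> [-8, -6, 16, -2, 22, 22]
Pass 2: Select minimum -6 at index 1, swap -> [-8, -6, 16, -2, 22, 22]
Pass 3: Select minimum -2 at index 3, swap -> [-8, -6, -2, 16, 22, 22]
Pass 4: Select minimum 16 at index 3, swap -> [-8, -6, -2, 16, 22, 22]


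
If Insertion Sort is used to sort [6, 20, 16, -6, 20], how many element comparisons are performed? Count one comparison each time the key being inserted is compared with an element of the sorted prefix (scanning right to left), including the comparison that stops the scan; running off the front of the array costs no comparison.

Insert 20: 6 <= 20 (stop) = 1 comparison(s) -> [6, 20, 16, -6, 20]
Insert 16: 20 > 16 (shift), 6 <= 16 (stop) = 2 comparison(s) -> [6, 16, 20, -6, 20]
Insert -6: 20 > -6 (shift), 16 > -6 (shift), 6 > -6 (shift), reached front = 3 comparison(s) -> [-6, 6, 16, 20, 20]
Insert 20: 20 <= 20 (stop) = 1 comparison(s) -> [-6, 6, 16, 20, 20]
Total comparisons: 1 + 2 + 3 + 1 = 7


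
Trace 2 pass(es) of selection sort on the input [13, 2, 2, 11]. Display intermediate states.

Pass 1: Select minimum 2 at index 1, swap -> [2, 13, 2, 11]
Pass 2: Select minimum 2 at index 2, swap -> [2, 2, 13, 11]


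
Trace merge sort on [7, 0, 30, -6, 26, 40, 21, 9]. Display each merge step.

Divide and conquer:
  Merge [7] + [0] -> [0, 7]
  Merge [30] + [-6] -> [-6, 30]
  Merge [0, 7] + [-6, 30] -> [-6, 0, 7, 30]
  Merge [26] + [40] -> [26, 40]
  Merge [21] + [9] -> [9, 21]
  Merge [26, 40] + [9, 21] -> [9, 21, 26, 40]
  Merge [-6, 0, 7, 30] + [9, 21, 26, 40] -> [-6, 0, 7, 9, 21, 26, 30, 40]


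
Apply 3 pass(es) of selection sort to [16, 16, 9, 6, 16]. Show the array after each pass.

Pass 1: Select minimum 6 at index 3, swap -> [6, 16, 9, 16, 16]
Pass 2: Select minimum 9 at index 2, swap -> [6, 9, 16, 16, 16]
Pass 3: Select minimum 16 at index 2, swap -> [6, 9, 16, 16, 16]


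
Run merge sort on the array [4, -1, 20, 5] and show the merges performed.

Divide and conquer:
  Merge [4] + [-1] -> [-1, 4]
  Merge [20] + [5] -> [5, 20]
  Merge [-1, 4] + [5, 20] -> [-1, 4, 5, 20]


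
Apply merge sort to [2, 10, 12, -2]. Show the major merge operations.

Divide and conquer:
  Merge [2] + [10] -> [2, 10]
  Merge [12] + [-2] -> [-2, 12]
  Merge [2, 10] + [-2, 12] -> [-2, 2, 10, 12]


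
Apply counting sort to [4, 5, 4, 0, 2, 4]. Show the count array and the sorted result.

Count array: [1, 0, 1, 0, 3, 1]
(count[i] = number of elements equal to i)
Cumulative count: [1, 1, 2, 2, 5, 6]
Sorted: [0, 2, 4, 4, 4, 5]
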